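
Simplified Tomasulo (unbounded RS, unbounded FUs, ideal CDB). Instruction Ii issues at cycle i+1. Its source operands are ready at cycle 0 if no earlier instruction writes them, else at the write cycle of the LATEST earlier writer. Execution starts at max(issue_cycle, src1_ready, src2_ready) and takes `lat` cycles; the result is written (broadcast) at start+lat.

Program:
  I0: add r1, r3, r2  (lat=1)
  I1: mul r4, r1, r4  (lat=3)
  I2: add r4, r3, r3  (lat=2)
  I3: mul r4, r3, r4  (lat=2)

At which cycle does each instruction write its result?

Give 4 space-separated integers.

Answer: 2 5 5 7

Derivation:
I0 add r1: issue@1 deps=(None,None) exec_start@1 write@2
I1 mul r4: issue@2 deps=(0,None) exec_start@2 write@5
I2 add r4: issue@3 deps=(None,None) exec_start@3 write@5
I3 mul r4: issue@4 deps=(None,2) exec_start@5 write@7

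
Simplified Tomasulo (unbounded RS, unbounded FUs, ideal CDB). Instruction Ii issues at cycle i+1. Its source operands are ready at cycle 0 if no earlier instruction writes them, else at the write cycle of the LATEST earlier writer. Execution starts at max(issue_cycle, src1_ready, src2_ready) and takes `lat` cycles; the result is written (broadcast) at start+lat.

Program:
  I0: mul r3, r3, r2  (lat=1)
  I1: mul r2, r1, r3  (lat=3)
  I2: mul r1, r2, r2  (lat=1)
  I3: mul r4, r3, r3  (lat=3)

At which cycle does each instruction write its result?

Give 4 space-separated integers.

Answer: 2 5 6 7

Derivation:
I0 mul r3: issue@1 deps=(None,None) exec_start@1 write@2
I1 mul r2: issue@2 deps=(None,0) exec_start@2 write@5
I2 mul r1: issue@3 deps=(1,1) exec_start@5 write@6
I3 mul r4: issue@4 deps=(0,0) exec_start@4 write@7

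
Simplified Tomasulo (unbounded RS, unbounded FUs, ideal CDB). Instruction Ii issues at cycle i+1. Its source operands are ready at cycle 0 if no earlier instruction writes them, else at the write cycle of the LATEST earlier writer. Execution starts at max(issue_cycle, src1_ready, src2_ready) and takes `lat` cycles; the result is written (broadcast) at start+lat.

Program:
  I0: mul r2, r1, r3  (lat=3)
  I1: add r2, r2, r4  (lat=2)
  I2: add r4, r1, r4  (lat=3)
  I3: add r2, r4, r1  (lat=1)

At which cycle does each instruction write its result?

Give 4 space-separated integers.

Answer: 4 6 6 7

Derivation:
I0 mul r2: issue@1 deps=(None,None) exec_start@1 write@4
I1 add r2: issue@2 deps=(0,None) exec_start@4 write@6
I2 add r4: issue@3 deps=(None,None) exec_start@3 write@6
I3 add r2: issue@4 deps=(2,None) exec_start@6 write@7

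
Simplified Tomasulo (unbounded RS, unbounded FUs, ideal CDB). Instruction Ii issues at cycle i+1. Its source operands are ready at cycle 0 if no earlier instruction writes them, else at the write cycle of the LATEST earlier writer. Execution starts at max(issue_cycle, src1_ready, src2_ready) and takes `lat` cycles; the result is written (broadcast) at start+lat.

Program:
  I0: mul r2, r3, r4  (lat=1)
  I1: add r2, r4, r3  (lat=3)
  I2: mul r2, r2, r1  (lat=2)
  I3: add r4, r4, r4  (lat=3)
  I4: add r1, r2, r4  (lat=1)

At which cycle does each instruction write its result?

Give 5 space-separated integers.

I0 mul r2: issue@1 deps=(None,None) exec_start@1 write@2
I1 add r2: issue@2 deps=(None,None) exec_start@2 write@5
I2 mul r2: issue@3 deps=(1,None) exec_start@5 write@7
I3 add r4: issue@4 deps=(None,None) exec_start@4 write@7
I4 add r1: issue@5 deps=(2,3) exec_start@7 write@8

Answer: 2 5 7 7 8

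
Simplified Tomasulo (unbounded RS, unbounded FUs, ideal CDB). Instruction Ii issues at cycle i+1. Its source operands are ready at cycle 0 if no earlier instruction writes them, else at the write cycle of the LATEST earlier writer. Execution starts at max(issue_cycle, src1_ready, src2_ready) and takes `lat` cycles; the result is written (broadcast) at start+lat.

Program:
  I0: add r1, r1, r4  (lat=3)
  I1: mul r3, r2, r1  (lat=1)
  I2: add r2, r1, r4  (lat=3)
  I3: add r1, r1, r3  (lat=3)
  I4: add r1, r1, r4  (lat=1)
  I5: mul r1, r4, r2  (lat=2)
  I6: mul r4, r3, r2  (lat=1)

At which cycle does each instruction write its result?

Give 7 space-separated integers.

I0 add r1: issue@1 deps=(None,None) exec_start@1 write@4
I1 mul r3: issue@2 deps=(None,0) exec_start@4 write@5
I2 add r2: issue@3 deps=(0,None) exec_start@4 write@7
I3 add r1: issue@4 deps=(0,1) exec_start@5 write@8
I4 add r1: issue@5 deps=(3,None) exec_start@8 write@9
I5 mul r1: issue@6 deps=(None,2) exec_start@7 write@9
I6 mul r4: issue@7 deps=(1,2) exec_start@7 write@8

Answer: 4 5 7 8 9 9 8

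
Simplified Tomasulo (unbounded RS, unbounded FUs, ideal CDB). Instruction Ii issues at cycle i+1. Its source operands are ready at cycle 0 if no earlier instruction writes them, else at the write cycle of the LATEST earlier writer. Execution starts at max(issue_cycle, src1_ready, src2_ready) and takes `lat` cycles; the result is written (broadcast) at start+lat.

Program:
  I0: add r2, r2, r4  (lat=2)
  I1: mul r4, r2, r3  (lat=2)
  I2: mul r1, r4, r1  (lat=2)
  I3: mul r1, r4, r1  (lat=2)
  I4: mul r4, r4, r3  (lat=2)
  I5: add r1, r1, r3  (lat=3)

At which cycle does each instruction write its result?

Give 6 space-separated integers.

I0 add r2: issue@1 deps=(None,None) exec_start@1 write@3
I1 mul r4: issue@2 deps=(0,None) exec_start@3 write@5
I2 mul r1: issue@3 deps=(1,None) exec_start@5 write@7
I3 mul r1: issue@4 deps=(1,2) exec_start@7 write@9
I4 mul r4: issue@5 deps=(1,None) exec_start@5 write@7
I5 add r1: issue@6 deps=(3,None) exec_start@9 write@12

Answer: 3 5 7 9 7 12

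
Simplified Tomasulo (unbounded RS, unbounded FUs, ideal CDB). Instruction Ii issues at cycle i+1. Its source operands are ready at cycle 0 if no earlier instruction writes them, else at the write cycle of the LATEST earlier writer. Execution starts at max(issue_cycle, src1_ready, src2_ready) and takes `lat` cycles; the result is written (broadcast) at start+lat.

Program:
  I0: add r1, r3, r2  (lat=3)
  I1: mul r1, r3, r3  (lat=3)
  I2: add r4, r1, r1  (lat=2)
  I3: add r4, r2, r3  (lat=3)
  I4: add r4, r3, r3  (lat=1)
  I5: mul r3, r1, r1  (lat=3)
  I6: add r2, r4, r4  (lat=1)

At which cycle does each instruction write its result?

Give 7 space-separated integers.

I0 add r1: issue@1 deps=(None,None) exec_start@1 write@4
I1 mul r1: issue@2 deps=(None,None) exec_start@2 write@5
I2 add r4: issue@3 deps=(1,1) exec_start@5 write@7
I3 add r4: issue@4 deps=(None,None) exec_start@4 write@7
I4 add r4: issue@5 deps=(None,None) exec_start@5 write@6
I5 mul r3: issue@6 deps=(1,1) exec_start@6 write@9
I6 add r2: issue@7 deps=(4,4) exec_start@7 write@8

Answer: 4 5 7 7 6 9 8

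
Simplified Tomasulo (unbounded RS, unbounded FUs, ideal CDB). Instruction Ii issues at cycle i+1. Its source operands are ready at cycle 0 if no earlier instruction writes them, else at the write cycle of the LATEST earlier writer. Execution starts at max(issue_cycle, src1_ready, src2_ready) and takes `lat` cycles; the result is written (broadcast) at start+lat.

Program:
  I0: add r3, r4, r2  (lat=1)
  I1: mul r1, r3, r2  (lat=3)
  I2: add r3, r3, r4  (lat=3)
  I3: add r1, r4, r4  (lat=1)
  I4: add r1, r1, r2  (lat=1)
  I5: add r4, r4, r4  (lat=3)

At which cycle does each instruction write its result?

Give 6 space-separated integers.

Answer: 2 5 6 5 6 9

Derivation:
I0 add r3: issue@1 deps=(None,None) exec_start@1 write@2
I1 mul r1: issue@2 deps=(0,None) exec_start@2 write@5
I2 add r3: issue@3 deps=(0,None) exec_start@3 write@6
I3 add r1: issue@4 deps=(None,None) exec_start@4 write@5
I4 add r1: issue@5 deps=(3,None) exec_start@5 write@6
I5 add r4: issue@6 deps=(None,None) exec_start@6 write@9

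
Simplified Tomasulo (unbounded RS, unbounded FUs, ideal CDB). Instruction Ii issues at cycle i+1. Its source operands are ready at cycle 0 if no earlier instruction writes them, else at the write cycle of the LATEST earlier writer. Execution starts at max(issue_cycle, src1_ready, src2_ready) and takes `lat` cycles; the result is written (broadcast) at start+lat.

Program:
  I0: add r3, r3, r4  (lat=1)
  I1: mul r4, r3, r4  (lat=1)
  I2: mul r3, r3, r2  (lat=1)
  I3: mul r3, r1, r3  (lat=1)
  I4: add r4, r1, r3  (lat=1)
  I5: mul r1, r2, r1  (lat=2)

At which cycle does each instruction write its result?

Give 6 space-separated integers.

Answer: 2 3 4 5 6 8

Derivation:
I0 add r3: issue@1 deps=(None,None) exec_start@1 write@2
I1 mul r4: issue@2 deps=(0,None) exec_start@2 write@3
I2 mul r3: issue@3 deps=(0,None) exec_start@3 write@4
I3 mul r3: issue@4 deps=(None,2) exec_start@4 write@5
I4 add r4: issue@5 deps=(None,3) exec_start@5 write@6
I5 mul r1: issue@6 deps=(None,None) exec_start@6 write@8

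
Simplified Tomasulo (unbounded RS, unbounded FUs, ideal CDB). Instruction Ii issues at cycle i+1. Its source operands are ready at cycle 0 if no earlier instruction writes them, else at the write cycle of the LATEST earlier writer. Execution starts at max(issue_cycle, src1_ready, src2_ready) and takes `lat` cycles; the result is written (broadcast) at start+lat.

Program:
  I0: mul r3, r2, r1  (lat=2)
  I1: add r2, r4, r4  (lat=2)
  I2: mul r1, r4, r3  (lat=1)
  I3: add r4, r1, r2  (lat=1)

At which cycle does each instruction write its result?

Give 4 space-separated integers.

Answer: 3 4 4 5

Derivation:
I0 mul r3: issue@1 deps=(None,None) exec_start@1 write@3
I1 add r2: issue@2 deps=(None,None) exec_start@2 write@4
I2 mul r1: issue@3 deps=(None,0) exec_start@3 write@4
I3 add r4: issue@4 deps=(2,1) exec_start@4 write@5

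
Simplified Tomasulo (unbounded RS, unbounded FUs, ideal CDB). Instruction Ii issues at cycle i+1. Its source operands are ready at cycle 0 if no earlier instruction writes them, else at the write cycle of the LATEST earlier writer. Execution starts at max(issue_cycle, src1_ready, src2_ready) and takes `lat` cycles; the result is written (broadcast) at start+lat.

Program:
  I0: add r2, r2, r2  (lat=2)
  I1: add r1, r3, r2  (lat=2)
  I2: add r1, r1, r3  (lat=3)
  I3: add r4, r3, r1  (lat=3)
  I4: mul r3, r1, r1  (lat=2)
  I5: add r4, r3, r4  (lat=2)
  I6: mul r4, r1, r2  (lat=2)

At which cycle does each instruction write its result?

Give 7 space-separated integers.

Answer: 3 5 8 11 10 13 10

Derivation:
I0 add r2: issue@1 deps=(None,None) exec_start@1 write@3
I1 add r1: issue@2 deps=(None,0) exec_start@3 write@5
I2 add r1: issue@3 deps=(1,None) exec_start@5 write@8
I3 add r4: issue@4 deps=(None,2) exec_start@8 write@11
I4 mul r3: issue@5 deps=(2,2) exec_start@8 write@10
I5 add r4: issue@6 deps=(4,3) exec_start@11 write@13
I6 mul r4: issue@7 deps=(2,0) exec_start@8 write@10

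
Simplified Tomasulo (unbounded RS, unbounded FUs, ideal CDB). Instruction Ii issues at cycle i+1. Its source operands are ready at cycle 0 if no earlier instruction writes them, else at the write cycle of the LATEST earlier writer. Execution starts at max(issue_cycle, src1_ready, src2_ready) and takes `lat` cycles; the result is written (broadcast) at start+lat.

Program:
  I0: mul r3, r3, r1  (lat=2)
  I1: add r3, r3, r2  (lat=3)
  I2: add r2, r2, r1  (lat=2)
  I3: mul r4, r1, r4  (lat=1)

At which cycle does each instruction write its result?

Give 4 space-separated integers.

Answer: 3 6 5 5

Derivation:
I0 mul r3: issue@1 deps=(None,None) exec_start@1 write@3
I1 add r3: issue@2 deps=(0,None) exec_start@3 write@6
I2 add r2: issue@3 deps=(None,None) exec_start@3 write@5
I3 mul r4: issue@4 deps=(None,None) exec_start@4 write@5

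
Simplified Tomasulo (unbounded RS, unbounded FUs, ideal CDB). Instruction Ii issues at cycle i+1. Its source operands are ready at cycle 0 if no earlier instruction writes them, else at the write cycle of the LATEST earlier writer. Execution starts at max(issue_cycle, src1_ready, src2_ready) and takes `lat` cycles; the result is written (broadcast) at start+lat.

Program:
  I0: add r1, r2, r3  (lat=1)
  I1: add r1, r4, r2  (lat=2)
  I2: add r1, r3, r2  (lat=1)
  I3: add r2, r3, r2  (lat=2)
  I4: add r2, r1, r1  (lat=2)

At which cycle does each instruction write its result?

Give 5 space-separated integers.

Answer: 2 4 4 6 7

Derivation:
I0 add r1: issue@1 deps=(None,None) exec_start@1 write@2
I1 add r1: issue@2 deps=(None,None) exec_start@2 write@4
I2 add r1: issue@3 deps=(None,None) exec_start@3 write@4
I3 add r2: issue@4 deps=(None,None) exec_start@4 write@6
I4 add r2: issue@5 deps=(2,2) exec_start@5 write@7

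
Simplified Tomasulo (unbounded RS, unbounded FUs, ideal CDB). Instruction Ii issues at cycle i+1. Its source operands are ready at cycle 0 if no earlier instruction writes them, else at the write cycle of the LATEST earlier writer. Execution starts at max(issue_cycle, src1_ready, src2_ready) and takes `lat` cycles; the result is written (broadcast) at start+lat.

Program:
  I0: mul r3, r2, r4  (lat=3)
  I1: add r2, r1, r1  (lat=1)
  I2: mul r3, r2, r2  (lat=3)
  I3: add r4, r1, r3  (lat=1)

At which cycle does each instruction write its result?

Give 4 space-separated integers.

I0 mul r3: issue@1 deps=(None,None) exec_start@1 write@4
I1 add r2: issue@2 deps=(None,None) exec_start@2 write@3
I2 mul r3: issue@3 deps=(1,1) exec_start@3 write@6
I3 add r4: issue@4 deps=(None,2) exec_start@6 write@7

Answer: 4 3 6 7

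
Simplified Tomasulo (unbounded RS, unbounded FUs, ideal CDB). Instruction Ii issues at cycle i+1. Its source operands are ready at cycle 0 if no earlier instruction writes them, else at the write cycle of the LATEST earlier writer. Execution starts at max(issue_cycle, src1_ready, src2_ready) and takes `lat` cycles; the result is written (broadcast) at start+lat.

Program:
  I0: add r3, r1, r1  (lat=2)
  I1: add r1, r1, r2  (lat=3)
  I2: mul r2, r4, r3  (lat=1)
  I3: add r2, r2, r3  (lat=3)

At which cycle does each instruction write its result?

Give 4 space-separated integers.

I0 add r3: issue@1 deps=(None,None) exec_start@1 write@3
I1 add r1: issue@2 deps=(None,None) exec_start@2 write@5
I2 mul r2: issue@3 deps=(None,0) exec_start@3 write@4
I3 add r2: issue@4 deps=(2,0) exec_start@4 write@7

Answer: 3 5 4 7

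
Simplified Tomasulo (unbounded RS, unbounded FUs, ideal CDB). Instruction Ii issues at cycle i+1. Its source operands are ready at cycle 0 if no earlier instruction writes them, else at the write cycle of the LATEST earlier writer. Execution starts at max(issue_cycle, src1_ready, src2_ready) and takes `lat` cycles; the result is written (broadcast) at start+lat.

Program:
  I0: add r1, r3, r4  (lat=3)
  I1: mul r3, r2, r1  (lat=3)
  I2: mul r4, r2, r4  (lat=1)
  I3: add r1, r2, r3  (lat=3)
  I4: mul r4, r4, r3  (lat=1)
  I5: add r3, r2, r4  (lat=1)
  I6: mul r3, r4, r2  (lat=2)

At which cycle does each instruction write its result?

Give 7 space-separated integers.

Answer: 4 7 4 10 8 9 10

Derivation:
I0 add r1: issue@1 deps=(None,None) exec_start@1 write@4
I1 mul r3: issue@2 deps=(None,0) exec_start@4 write@7
I2 mul r4: issue@3 deps=(None,None) exec_start@3 write@4
I3 add r1: issue@4 deps=(None,1) exec_start@7 write@10
I4 mul r4: issue@5 deps=(2,1) exec_start@7 write@8
I5 add r3: issue@6 deps=(None,4) exec_start@8 write@9
I6 mul r3: issue@7 deps=(4,None) exec_start@8 write@10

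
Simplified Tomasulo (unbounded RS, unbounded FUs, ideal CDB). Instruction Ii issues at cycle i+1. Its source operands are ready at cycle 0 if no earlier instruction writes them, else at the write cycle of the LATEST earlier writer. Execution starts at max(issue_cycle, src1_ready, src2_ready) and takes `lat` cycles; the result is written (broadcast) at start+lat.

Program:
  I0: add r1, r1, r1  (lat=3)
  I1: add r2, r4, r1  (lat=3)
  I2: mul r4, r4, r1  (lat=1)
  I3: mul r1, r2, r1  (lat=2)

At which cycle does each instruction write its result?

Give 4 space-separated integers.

Answer: 4 7 5 9

Derivation:
I0 add r1: issue@1 deps=(None,None) exec_start@1 write@4
I1 add r2: issue@2 deps=(None,0) exec_start@4 write@7
I2 mul r4: issue@3 deps=(None,0) exec_start@4 write@5
I3 mul r1: issue@4 deps=(1,0) exec_start@7 write@9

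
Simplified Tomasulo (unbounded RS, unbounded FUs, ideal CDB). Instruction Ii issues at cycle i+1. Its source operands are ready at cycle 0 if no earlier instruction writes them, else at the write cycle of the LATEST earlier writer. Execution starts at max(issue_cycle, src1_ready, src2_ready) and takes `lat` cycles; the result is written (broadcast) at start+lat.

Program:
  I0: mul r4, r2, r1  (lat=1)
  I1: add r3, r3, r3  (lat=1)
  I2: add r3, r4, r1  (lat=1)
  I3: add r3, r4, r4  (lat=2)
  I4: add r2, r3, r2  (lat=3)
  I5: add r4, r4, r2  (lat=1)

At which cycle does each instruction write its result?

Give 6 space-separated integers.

I0 mul r4: issue@1 deps=(None,None) exec_start@1 write@2
I1 add r3: issue@2 deps=(None,None) exec_start@2 write@3
I2 add r3: issue@3 deps=(0,None) exec_start@3 write@4
I3 add r3: issue@4 deps=(0,0) exec_start@4 write@6
I4 add r2: issue@5 deps=(3,None) exec_start@6 write@9
I5 add r4: issue@6 deps=(0,4) exec_start@9 write@10

Answer: 2 3 4 6 9 10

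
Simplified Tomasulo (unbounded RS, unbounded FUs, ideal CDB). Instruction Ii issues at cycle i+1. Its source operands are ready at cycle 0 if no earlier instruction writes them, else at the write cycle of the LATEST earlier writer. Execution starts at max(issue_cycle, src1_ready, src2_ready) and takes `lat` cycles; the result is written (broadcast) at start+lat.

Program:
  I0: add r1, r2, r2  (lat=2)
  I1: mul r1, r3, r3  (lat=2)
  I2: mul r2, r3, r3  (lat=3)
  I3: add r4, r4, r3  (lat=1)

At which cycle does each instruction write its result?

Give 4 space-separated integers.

Answer: 3 4 6 5

Derivation:
I0 add r1: issue@1 deps=(None,None) exec_start@1 write@3
I1 mul r1: issue@2 deps=(None,None) exec_start@2 write@4
I2 mul r2: issue@3 deps=(None,None) exec_start@3 write@6
I3 add r4: issue@4 deps=(None,None) exec_start@4 write@5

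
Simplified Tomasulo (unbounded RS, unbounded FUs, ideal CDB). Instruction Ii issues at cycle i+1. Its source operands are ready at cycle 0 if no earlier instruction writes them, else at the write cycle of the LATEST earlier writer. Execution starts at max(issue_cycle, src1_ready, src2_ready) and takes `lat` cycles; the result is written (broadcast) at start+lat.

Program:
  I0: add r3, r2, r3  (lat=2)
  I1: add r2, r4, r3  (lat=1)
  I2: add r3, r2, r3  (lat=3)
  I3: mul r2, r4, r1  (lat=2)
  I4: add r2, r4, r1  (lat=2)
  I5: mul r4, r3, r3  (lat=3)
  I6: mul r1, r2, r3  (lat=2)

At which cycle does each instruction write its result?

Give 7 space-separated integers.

I0 add r3: issue@1 deps=(None,None) exec_start@1 write@3
I1 add r2: issue@2 deps=(None,0) exec_start@3 write@4
I2 add r3: issue@3 deps=(1,0) exec_start@4 write@7
I3 mul r2: issue@4 deps=(None,None) exec_start@4 write@6
I4 add r2: issue@5 deps=(None,None) exec_start@5 write@7
I5 mul r4: issue@6 deps=(2,2) exec_start@7 write@10
I6 mul r1: issue@7 deps=(4,2) exec_start@7 write@9

Answer: 3 4 7 6 7 10 9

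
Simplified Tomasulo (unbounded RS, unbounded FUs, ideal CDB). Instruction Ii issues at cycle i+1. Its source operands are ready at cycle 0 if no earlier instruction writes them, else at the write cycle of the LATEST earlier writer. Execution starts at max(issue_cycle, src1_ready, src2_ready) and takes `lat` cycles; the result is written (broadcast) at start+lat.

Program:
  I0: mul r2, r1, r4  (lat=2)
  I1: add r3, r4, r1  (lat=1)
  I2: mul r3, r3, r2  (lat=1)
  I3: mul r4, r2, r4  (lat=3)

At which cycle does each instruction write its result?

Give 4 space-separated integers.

I0 mul r2: issue@1 deps=(None,None) exec_start@1 write@3
I1 add r3: issue@2 deps=(None,None) exec_start@2 write@3
I2 mul r3: issue@3 deps=(1,0) exec_start@3 write@4
I3 mul r4: issue@4 deps=(0,None) exec_start@4 write@7

Answer: 3 3 4 7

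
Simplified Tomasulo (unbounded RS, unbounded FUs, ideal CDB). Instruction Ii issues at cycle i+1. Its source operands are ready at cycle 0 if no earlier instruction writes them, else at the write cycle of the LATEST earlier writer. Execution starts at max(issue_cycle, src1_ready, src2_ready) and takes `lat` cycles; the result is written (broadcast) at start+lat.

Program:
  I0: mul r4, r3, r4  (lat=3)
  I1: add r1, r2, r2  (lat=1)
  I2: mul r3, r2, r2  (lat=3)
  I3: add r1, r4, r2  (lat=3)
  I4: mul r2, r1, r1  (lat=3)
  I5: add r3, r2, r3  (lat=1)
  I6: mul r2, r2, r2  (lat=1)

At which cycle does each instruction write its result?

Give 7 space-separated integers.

Answer: 4 3 6 7 10 11 11

Derivation:
I0 mul r4: issue@1 deps=(None,None) exec_start@1 write@4
I1 add r1: issue@2 deps=(None,None) exec_start@2 write@3
I2 mul r3: issue@3 deps=(None,None) exec_start@3 write@6
I3 add r1: issue@4 deps=(0,None) exec_start@4 write@7
I4 mul r2: issue@5 deps=(3,3) exec_start@7 write@10
I5 add r3: issue@6 deps=(4,2) exec_start@10 write@11
I6 mul r2: issue@7 deps=(4,4) exec_start@10 write@11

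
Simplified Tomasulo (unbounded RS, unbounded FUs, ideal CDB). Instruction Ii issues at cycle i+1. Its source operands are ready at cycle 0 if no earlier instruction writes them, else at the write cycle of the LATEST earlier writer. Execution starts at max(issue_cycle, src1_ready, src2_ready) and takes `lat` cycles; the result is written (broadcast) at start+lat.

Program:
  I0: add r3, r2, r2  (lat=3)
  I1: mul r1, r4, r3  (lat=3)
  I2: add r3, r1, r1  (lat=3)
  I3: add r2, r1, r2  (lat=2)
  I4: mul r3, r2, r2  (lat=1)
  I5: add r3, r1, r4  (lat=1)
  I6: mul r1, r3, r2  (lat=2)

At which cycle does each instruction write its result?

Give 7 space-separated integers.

Answer: 4 7 10 9 10 8 11

Derivation:
I0 add r3: issue@1 deps=(None,None) exec_start@1 write@4
I1 mul r1: issue@2 deps=(None,0) exec_start@4 write@7
I2 add r3: issue@3 deps=(1,1) exec_start@7 write@10
I3 add r2: issue@4 deps=(1,None) exec_start@7 write@9
I4 mul r3: issue@5 deps=(3,3) exec_start@9 write@10
I5 add r3: issue@6 deps=(1,None) exec_start@7 write@8
I6 mul r1: issue@7 deps=(5,3) exec_start@9 write@11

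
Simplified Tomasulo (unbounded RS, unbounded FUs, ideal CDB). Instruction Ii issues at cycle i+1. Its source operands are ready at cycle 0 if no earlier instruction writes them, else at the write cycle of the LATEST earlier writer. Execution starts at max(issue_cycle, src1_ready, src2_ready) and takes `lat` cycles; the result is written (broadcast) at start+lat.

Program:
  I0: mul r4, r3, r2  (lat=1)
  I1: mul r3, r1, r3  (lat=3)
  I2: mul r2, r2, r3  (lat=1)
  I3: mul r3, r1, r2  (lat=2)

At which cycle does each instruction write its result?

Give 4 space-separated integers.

I0 mul r4: issue@1 deps=(None,None) exec_start@1 write@2
I1 mul r3: issue@2 deps=(None,None) exec_start@2 write@5
I2 mul r2: issue@3 deps=(None,1) exec_start@5 write@6
I3 mul r3: issue@4 deps=(None,2) exec_start@6 write@8

Answer: 2 5 6 8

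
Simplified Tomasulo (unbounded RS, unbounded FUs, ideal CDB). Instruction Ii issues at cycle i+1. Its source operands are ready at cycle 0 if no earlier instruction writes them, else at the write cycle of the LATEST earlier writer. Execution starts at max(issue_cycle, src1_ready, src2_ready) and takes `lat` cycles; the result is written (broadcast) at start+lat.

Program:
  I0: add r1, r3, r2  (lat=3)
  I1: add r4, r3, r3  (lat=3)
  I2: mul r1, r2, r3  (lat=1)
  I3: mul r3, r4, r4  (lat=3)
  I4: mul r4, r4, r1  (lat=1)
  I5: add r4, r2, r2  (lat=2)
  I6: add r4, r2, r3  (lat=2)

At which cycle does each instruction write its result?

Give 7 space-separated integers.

Answer: 4 5 4 8 6 8 10

Derivation:
I0 add r1: issue@1 deps=(None,None) exec_start@1 write@4
I1 add r4: issue@2 deps=(None,None) exec_start@2 write@5
I2 mul r1: issue@3 deps=(None,None) exec_start@3 write@4
I3 mul r3: issue@4 deps=(1,1) exec_start@5 write@8
I4 mul r4: issue@5 deps=(1,2) exec_start@5 write@6
I5 add r4: issue@6 deps=(None,None) exec_start@6 write@8
I6 add r4: issue@7 deps=(None,3) exec_start@8 write@10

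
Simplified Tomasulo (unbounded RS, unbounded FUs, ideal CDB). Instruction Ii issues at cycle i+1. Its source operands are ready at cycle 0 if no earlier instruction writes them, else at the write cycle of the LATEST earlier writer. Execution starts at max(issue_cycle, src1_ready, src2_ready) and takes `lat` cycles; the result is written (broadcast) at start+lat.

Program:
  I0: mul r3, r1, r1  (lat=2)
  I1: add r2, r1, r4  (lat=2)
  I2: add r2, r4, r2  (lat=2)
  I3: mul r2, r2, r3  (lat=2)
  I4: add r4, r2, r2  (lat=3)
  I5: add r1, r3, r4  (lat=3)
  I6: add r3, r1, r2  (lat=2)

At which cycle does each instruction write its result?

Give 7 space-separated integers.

I0 mul r3: issue@1 deps=(None,None) exec_start@1 write@3
I1 add r2: issue@2 deps=(None,None) exec_start@2 write@4
I2 add r2: issue@3 deps=(None,1) exec_start@4 write@6
I3 mul r2: issue@4 deps=(2,0) exec_start@6 write@8
I4 add r4: issue@5 deps=(3,3) exec_start@8 write@11
I5 add r1: issue@6 deps=(0,4) exec_start@11 write@14
I6 add r3: issue@7 deps=(5,3) exec_start@14 write@16

Answer: 3 4 6 8 11 14 16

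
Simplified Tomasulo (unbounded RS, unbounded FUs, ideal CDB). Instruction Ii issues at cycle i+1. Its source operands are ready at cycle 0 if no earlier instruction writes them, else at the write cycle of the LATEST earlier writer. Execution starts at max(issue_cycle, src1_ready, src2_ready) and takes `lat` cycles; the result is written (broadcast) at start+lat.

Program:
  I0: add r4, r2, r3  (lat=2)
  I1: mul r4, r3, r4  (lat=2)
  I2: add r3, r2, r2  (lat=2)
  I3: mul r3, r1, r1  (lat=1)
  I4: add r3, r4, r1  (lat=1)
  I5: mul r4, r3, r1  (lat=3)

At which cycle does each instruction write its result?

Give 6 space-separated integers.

Answer: 3 5 5 5 6 9

Derivation:
I0 add r4: issue@1 deps=(None,None) exec_start@1 write@3
I1 mul r4: issue@2 deps=(None,0) exec_start@3 write@5
I2 add r3: issue@3 deps=(None,None) exec_start@3 write@5
I3 mul r3: issue@4 deps=(None,None) exec_start@4 write@5
I4 add r3: issue@5 deps=(1,None) exec_start@5 write@6
I5 mul r4: issue@6 deps=(4,None) exec_start@6 write@9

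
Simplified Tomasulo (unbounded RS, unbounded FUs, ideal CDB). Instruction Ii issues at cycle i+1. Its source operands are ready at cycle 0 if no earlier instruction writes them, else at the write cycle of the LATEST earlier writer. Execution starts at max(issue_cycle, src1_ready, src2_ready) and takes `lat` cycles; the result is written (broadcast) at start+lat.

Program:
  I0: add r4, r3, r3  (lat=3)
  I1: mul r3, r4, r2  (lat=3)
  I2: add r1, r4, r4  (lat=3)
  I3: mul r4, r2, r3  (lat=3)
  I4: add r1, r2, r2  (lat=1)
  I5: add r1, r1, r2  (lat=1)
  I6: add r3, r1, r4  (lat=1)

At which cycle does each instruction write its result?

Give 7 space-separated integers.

Answer: 4 7 7 10 6 7 11

Derivation:
I0 add r4: issue@1 deps=(None,None) exec_start@1 write@4
I1 mul r3: issue@2 deps=(0,None) exec_start@4 write@7
I2 add r1: issue@3 deps=(0,0) exec_start@4 write@7
I3 mul r4: issue@4 deps=(None,1) exec_start@7 write@10
I4 add r1: issue@5 deps=(None,None) exec_start@5 write@6
I5 add r1: issue@6 deps=(4,None) exec_start@6 write@7
I6 add r3: issue@7 deps=(5,3) exec_start@10 write@11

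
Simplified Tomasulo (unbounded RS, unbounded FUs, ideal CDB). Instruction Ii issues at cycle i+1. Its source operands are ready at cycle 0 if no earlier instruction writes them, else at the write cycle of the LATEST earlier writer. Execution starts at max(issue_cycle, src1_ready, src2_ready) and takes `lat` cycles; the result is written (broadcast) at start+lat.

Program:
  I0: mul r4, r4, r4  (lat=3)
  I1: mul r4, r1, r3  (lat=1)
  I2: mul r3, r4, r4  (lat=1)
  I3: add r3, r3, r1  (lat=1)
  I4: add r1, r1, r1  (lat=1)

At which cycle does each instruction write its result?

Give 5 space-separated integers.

Answer: 4 3 4 5 6

Derivation:
I0 mul r4: issue@1 deps=(None,None) exec_start@1 write@4
I1 mul r4: issue@2 deps=(None,None) exec_start@2 write@3
I2 mul r3: issue@3 deps=(1,1) exec_start@3 write@4
I3 add r3: issue@4 deps=(2,None) exec_start@4 write@5
I4 add r1: issue@5 deps=(None,None) exec_start@5 write@6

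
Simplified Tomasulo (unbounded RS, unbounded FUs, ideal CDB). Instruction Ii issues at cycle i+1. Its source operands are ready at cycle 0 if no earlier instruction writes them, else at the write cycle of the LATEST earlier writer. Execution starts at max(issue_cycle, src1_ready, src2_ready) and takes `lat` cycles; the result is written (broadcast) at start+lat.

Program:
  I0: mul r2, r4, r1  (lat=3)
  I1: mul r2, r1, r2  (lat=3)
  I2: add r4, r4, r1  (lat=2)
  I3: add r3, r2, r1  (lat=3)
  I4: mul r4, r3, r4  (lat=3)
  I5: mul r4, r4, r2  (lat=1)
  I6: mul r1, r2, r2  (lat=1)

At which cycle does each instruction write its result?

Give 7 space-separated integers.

Answer: 4 7 5 10 13 14 8

Derivation:
I0 mul r2: issue@1 deps=(None,None) exec_start@1 write@4
I1 mul r2: issue@2 deps=(None,0) exec_start@4 write@7
I2 add r4: issue@3 deps=(None,None) exec_start@3 write@5
I3 add r3: issue@4 deps=(1,None) exec_start@7 write@10
I4 mul r4: issue@5 deps=(3,2) exec_start@10 write@13
I5 mul r4: issue@6 deps=(4,1) exec_start@13 write@14
I6 mul r1: issue@7 deps=(1,1) exec_start@7 write@8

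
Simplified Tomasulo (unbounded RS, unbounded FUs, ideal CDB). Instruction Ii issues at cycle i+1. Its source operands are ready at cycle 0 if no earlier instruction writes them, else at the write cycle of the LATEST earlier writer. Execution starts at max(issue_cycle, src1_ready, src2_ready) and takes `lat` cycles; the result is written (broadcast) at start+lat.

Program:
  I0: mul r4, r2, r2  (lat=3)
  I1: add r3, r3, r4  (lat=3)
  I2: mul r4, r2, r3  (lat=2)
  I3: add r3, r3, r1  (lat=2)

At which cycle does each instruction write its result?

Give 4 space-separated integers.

Answer: 4 7 9 9

Derivation:
I0 mul r4: issue@1 deps=(None,None) exec_start@1 write@4
I1 add r3: issue@2 deps=(None,0) exec_start@4 write@7
I2 mul r4: issue@3 deps=(None,1) exec_start@7 write@9
I3 add r3: issue@4 deps=(1,None) exec_start@7 write@9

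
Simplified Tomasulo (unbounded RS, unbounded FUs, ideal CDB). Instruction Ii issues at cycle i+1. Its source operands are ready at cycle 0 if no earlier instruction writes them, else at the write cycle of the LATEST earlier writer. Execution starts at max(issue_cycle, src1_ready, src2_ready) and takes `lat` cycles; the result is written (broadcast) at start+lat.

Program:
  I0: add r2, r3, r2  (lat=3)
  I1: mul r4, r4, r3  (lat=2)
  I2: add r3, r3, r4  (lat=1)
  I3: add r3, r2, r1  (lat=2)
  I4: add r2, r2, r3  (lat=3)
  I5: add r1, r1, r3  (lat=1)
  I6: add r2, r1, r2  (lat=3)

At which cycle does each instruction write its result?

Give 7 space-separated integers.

Answer: 4 4 5 6 9 7 12

Derivation:
I0 add r2: issue@1 deps=(None,None) exec_start@1 write@4
I1 mul r4: issue@2 deps=(None,None) exec_start@2 write@4
I2 add r3: issue@3 deps=(None,1) exec_start@4 write@5
I3 add r3: issue@4 deps=(0,None) exec_start@4 write@6
I4 add r2: issue@5 deps=(0,3) exec_start@6 write@9
I5 add r1: issue@6 deps=(None,3) exec_start@6 write@7
I6 add r2: issue@7 deps=(5,4) exec_start@9 write@12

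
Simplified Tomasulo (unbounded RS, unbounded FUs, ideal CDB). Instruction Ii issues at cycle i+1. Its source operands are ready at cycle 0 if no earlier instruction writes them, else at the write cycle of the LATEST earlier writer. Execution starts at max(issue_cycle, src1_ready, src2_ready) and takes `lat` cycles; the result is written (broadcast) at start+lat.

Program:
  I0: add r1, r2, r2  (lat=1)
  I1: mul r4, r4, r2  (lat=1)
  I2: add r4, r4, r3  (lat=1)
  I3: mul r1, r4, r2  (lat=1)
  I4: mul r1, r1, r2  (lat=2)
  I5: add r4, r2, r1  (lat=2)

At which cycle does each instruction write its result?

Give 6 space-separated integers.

I0 add r1: issue@1 deps=(None,None) exec_start@1 write@2
I1 mul r4: issue@2 deps=(None,None) exec_start@2 write@3
I2 add r4: issue@3 deps=(1,None) exec_start@3 write@4
I3 mul r1: issue@4 deps=(2,None) exec_start@4 write@5
I4 mul r1: issue@5 deps=(3,None) exec_start@5 write@7
I5 add r4: issue@6 deps=(None,4) exec_start@7 write@9

Answer: 2 3 4 5 7 9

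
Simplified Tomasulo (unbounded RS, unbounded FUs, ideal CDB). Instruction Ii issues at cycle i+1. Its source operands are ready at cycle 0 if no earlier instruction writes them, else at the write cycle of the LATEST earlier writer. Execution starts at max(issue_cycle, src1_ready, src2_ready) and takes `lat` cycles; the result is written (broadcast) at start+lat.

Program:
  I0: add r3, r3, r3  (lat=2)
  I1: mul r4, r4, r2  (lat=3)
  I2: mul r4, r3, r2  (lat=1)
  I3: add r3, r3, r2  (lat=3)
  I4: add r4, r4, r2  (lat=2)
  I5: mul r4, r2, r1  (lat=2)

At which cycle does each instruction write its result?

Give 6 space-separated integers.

Answer: 3 5 4 7 7 8

Derivation:
I0 add r3: issue@1 deps=(None,None) exec_start@1 write@3
I1 mul r4: issue@2 deps=(None,None) exec_start@2 write@5
I2 mul r4: issue@3 deps=(0,None) exec_start@3 write@4
I3 add r3: issue@4 deps=(0,None) exec_start@4 write@7
I4 add r4: issue@5 deps=(2,None) exec_start@5 write@7
I5 mul r4: issue@6 deps=(None,None) exec_start@6 write@8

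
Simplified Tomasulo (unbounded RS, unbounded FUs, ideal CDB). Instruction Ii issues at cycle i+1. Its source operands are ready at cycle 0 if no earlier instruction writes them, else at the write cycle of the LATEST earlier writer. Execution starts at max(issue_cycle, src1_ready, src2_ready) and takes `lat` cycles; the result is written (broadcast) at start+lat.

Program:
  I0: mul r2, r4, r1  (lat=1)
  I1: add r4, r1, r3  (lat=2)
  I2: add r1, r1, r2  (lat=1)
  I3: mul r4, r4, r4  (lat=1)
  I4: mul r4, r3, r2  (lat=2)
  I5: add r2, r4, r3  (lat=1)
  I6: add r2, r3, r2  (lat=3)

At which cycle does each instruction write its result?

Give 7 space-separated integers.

Answer: 2 4 4 5 7 8 11

Derivation:
I0 mul r2: issue@1 deps=(None,None) exec_start@1 write@2
I1 add r4: issue@2 deps=(None,None) exec_start@2 write@4
I2 add r1: issue@3 deps=(None,0) exec_start@3 write@4
I3 mul r4: issue@4 deps=(1,1) exec_start@4 write@5
I4 mul r4: issue@5 deps=(None,0) exec_start@5 write@7
I5 add r2: issue@6 deps=(4,None) exec_start@7 write@8
I6 add r2: issue@7 deps=(None,5) exec_start@8 write@11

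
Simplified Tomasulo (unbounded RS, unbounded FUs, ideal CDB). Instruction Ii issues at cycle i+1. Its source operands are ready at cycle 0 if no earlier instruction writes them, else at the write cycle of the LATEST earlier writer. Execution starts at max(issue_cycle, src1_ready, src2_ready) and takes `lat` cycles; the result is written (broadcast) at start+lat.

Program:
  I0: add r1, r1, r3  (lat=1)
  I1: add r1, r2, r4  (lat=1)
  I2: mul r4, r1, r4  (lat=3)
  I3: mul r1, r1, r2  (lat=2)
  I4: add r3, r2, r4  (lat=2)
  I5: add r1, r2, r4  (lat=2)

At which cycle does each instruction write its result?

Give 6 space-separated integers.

I0 add r1: issue@1 deps=(None,None) exec_start@1 write@2
I1 add r1: issue@2 deps=(None,None) exec_start@2 write@3
I2 mul r4: issue@3 deps=(1,None) exec_start@3 write@6
I3 mul r1: issue@4 deps=(1,None) exec_start@4 write@6
I4 add r3: issue@5 deps=(None,2) exec_start@6 write@8
I5 add r1: issue@6 deps=(None,2) exec_start@6 write@8

Answer: 2 3 6 6 8 8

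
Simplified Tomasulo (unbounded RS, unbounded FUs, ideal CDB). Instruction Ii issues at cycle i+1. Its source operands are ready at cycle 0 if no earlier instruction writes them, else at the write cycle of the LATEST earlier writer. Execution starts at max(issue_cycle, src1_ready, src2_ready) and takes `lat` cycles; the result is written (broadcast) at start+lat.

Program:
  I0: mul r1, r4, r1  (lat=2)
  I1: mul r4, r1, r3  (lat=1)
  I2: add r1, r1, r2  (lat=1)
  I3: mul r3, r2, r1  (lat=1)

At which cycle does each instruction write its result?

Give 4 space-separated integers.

Answer: 3 4 4 5

Derivation:
I0 mul r1: issue@1 deps=(None,None) exec_start@1 write@3
I1 mul r4: issue@2 deps=(0,None) exec_start@3 write@4
I2 add r1: issue@3 deps=(0,None) exec_start@3 write@4
I3 mul r3: issue@4 deps=(None,2) exec_start@4 write@5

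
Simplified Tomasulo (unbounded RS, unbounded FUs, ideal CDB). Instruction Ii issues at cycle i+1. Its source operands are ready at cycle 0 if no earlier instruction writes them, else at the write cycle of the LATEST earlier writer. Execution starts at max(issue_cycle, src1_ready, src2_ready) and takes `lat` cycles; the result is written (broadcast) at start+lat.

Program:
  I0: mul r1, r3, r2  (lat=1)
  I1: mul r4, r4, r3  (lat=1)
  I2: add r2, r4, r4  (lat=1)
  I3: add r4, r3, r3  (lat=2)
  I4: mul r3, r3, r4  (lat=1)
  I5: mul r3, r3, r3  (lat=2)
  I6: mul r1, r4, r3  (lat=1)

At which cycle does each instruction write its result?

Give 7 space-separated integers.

I0 mul r1: issue@1 deps=(None,None) exec_start@1 write@2
I1 mul r4: issue@2 deps=(None,None) exec_start@2 write@3
I2 add r2: issue@3 deps=(1,1) exec_start@3 write@4
I3 add r4: issue@4 deps=(None,None) exec_start@4 write@6
I4 mul r3: issue@5 deps=(None,3) exec_start@6 write@7
I5 mul r3: issue@6 deps=(4,4) exec_start@7 write@9
I6 mul r1: issue@7 deps=(3,5) exec_start@9 write@10

Answer: 2 3 4 6 7 9 10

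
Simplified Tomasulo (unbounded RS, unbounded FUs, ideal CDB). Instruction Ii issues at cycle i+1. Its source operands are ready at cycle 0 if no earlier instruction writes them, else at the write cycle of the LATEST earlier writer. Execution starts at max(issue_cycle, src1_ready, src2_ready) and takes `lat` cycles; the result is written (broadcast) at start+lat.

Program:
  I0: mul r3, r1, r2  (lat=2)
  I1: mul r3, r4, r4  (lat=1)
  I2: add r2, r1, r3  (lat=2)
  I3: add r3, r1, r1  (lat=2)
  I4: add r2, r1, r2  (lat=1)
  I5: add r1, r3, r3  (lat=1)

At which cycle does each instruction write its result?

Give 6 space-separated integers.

Answer: 3 3 5 6 6 7

Derivation:
I0 mul r3: issue@1 deps=(None,None) exec_start@1 write@3
I1 mul r3: issue@2 deps=(None,None) exec_start@2 write@3
I2 add r2: issue@3 deps=(None,1) exec_start@3 write@5
I3 add r3: issue@4 deps=(None,None) exec_start@4 write@6
I4 add r2: issue@5 deps=(None,2) exec_start@5 write@6
I5 add r1: issue@6 deps=(3,3) exec_start@6 write@7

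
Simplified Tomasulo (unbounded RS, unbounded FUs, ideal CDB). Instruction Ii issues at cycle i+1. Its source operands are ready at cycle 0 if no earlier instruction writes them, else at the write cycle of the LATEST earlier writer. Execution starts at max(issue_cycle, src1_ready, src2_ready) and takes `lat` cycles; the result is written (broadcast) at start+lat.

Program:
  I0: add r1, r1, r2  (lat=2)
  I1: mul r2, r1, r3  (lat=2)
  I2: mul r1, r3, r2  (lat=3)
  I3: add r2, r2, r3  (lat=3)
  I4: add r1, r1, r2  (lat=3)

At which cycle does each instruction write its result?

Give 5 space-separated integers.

Answer: 3 5 8 8 11

Derivation:
I0 add r1: issue@1 deps=(None,None) exec_start@1 write@3
I1 mul r2: issue@2 deps=(0,None) exec_start@3 write@5
I2 mul r1: issue@3 deps=(None,1) exec_start@5 write@8
I3 add r2: issue@4 deps=(1,None) exec_start@5 write@8
I4 add r1: issue@5 deps=(2,3) exec_start@8 write@11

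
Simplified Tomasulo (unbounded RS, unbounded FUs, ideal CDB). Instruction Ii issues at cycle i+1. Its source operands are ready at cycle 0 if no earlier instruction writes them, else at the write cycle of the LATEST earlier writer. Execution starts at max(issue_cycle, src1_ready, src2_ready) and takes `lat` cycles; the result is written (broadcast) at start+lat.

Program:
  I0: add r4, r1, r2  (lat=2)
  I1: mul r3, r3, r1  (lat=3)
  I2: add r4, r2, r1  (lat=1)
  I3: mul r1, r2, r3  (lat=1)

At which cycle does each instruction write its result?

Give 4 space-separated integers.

I0 add r4: issue@1 deps=(None,None) exec_start@1 write@3
I1 mul r3: issue@2 deps=(None,None) exec_start@2 write@5
I2 add r4: issue@3 deps=(None,None) exec_start@3 write@4
I3 mul r1: issue@4 deps=(None,1) exec_start@5 write@6

Answer: 3 5 4 6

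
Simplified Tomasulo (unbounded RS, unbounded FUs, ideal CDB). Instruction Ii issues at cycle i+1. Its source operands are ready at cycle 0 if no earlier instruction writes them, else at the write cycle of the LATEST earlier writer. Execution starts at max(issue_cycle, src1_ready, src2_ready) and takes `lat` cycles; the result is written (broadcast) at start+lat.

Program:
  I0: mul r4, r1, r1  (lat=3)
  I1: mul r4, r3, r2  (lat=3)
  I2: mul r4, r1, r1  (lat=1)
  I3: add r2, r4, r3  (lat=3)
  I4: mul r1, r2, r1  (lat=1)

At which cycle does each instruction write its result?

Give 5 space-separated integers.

I0 mul r4: issue@1 deps=(None,None) exec_start@1 write@4
I1 mul r4: issue@2 deps=(None,None) exec_start@2 write@5
I2 mul r4: issue@3 deps=(None,None) exec_start@3 write@4
I3 add r2: issue@4 deps=(2,None) exec_start@4 write@7
I4 mul r1: issue@5 deps=(3,None) exec_start@7 write@8

Answer: 4 5 4 7 8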